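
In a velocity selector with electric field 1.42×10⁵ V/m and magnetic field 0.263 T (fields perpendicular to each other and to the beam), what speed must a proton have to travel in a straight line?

v = 5.40×10⁵ m/s

Straight-line motion ⇒ electric and magnetic forces cancel, so E = vB.
v = E/B = 1.42×10⁵/0.263 = 5.40×10⁵ m/s.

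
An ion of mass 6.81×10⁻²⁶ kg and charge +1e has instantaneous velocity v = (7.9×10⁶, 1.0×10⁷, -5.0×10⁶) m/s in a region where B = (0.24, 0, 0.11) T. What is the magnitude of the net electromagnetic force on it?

v×B = (1.10×10⁶, -2.07×10⁶, -2.40×10⁶) N/C.
F = q v×B = (1.602×10⁻¹⁹ C)·(1.10×10⁶, -2.07×10⁶, -2.40×10⁶) = (1.76×10⁻¹³, -3.31×10⁻¹³, -3.84×10⁻¹³) N.
|F| = 5.37×10⁻¹³ N.

|F| ≈ 5.37×10⁻¹³ N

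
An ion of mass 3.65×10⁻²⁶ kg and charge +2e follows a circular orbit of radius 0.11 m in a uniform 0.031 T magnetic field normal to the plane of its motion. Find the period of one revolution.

The cyclotron period depends only on m, q, B: T = 2πm/(|q|B).
T = 2π(3.65×10⁻²⁶)/((3.204×10⁻¹⁹)(0.031)) ≈ 2.3×10⁻⁵ s.

T ≈ 2.3×10⁻⁵ s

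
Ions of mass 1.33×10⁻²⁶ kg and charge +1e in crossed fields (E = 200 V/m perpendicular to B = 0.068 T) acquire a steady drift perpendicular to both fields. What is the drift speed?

The E×B drift speed is v_d = E/B.
v_d = 200/0.068 = 2900 m/s.

v_d ≈ 2900 m/s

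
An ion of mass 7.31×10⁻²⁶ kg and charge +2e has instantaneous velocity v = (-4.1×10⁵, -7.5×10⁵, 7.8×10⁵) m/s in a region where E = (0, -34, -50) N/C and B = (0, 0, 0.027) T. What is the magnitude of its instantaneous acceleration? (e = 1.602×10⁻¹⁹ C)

v×B = (-2.02×10⁴, 1.11×10⁴, 0) N/C.
E + v×B = (-2.02×10⁴, 1.10×10⁴, -50.0) N/C.
F = q(E + v×B) = (3.204×10⁻¹⁹ C)·(-2.02×10⁴, 1.10×10⁴, -50.0) = (-6.49×10⁻¹⁵, 3.54×10⁻¹⁵, -1.60×10⁻¹⁷) N.
|a| = |F|/m = 7.389×10⁻¹⁵/7.31×10⁻²⁶ ≈ 1.01×10¹¹ m/s².

|a| ≈ 1.01×10¹¹ m/s²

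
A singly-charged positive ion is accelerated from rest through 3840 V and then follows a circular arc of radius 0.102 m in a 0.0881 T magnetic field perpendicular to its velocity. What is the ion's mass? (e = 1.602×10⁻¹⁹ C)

m ≈ 1.68×10⁻²⁷ kg

Combine |q|V = ½mv² and r = mv/(|q|B): eliminate v to get m = qB²r²/(2V).
m = (1.602×10⁻¹⁹)(0.0881)²(0.102)²/(2·3840) ≈ 1.68×10⁻²⁷ kg.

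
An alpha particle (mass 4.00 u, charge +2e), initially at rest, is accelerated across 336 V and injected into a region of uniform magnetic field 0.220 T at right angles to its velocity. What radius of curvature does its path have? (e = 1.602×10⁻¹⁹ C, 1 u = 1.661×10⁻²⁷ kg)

Acceleration: |q|V = ½mv² ⇒ v = √(2|q|V/m) = √(2·3.204×10⁻¹⁹·336/6.644×10⁻²⁷) ≈ 1.800×10⁵ m/s.
In the field: r = mv/(|q|B) = (6.644×10⁻²⁷)(1.800×10⁵)/((3.204×10⁻¹⁹)(0.220)) ≈ 0.0170 m.

r ≈ 0.0170 m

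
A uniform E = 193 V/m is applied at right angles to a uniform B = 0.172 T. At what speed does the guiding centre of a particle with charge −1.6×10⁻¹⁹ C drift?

v_d ≈ 1120 m/s

The steady drift has the magnetic force balancing the electric force, so v_d = E/B.
v_d = 193/0.172 = 1120 m/s.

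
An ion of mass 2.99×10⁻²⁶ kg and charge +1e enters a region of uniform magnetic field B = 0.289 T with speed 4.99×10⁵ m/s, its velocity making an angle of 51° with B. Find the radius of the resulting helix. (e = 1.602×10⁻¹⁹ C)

r ≈ 0.250 m

v⊥ = v sinθ = 4.99×10⁵·sin51° ≈ 3.878×10⁵ m/s.
r = m v⊥/(|q|B) = (2.99×10⁻²⁶)(3.878×10⁵)/((1.602×10⁻¹⁹)(0.289)) ≈ 0.250 m.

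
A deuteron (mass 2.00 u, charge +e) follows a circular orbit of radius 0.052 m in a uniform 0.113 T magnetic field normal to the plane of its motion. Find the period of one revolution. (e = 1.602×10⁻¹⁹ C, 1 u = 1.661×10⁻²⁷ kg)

The cyclotron period depends only on m, q, B: T = 2πm/(|q|B).
T = 2π(3.322×10⁻²⁷)/((1.602×10⁻¹⁹)(0.113)) ≈ 1.15×10⁻⁶ s.

T ≈ 1.15×10⁻⁶ s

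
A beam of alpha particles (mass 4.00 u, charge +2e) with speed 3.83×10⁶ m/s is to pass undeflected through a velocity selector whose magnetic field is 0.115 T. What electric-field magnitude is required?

E = 4.40×10⁵ V/m

For straight-line motion qE = qvB, so E = vB.
E = 3.83×10⁶ × 0.115 = 4.40×10⁵ V/m.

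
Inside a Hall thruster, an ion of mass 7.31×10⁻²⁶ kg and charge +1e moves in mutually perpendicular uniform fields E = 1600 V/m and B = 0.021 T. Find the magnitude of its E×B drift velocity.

The steady drift has the magnetic force balancing the electric force, so v_d = E/B.
v_d = 1600/0.021 = 7.6×10⁴ m/s.

v_d ≈ 7.6×10⁴ m/s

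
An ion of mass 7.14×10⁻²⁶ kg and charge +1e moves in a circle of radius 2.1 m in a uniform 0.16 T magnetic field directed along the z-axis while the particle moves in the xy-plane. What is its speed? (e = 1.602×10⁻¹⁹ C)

v ≈ 7.5×10⁵ m/s

From |q|vB = mv²/r, v = |q|Br/m.
v = (1.602×10⁻¹⁹)(0.16)(2.1)/7.14×10⁻²⁶ ≈ 7.5×10⁵ m/s.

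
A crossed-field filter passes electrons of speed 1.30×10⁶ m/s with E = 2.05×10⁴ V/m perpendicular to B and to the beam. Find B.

Balance of forces in the selector: qE = qvB ⇒ B = E/v.
B = 2.05×10⁴/1.30×10⁶ = 0.0158 T.

B = 0.0158 T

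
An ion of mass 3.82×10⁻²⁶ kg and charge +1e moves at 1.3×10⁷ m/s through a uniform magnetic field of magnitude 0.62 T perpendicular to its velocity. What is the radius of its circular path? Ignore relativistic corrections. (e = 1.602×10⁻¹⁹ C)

r ≈ 5.0 m

The magnetic force provides the centripetal force: |q|vB = mv²/r.
r = mv/(|q|B) = (3.82×10⁻²⁶)(1.3×10⁷)/((1.602×10⁻¹⁹)(0.62)) ≈ 5.0 m.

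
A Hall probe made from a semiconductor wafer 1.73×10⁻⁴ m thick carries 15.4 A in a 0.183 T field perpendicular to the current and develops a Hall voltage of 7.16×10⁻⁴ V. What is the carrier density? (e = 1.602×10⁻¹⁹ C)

n ≈ 1.42×10²⁶ m⁻³

From V_H = IB/(n e t), n = IB/(V_H e t).
n = (15.4)(0.183)/((7.16×10⁻⁴)(1.602×10⁻¹⁹)(1.73×10⁻⁴)) ≈ 1.42×10²⁶ m⁻³.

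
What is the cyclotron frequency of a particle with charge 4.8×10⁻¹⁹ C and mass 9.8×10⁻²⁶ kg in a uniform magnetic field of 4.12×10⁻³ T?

f ≈ 3210 Hz

f = |q|B/(2πm).
f = (4.8×10⁻¹⁹)(4.12×10⁻³)/(2π·9.8×10⁻²⁶) ≈ 3210 Hz.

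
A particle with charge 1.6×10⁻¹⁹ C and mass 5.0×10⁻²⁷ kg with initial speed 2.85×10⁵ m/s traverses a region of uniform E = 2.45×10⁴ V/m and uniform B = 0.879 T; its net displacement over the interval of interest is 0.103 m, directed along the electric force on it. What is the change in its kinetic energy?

The magnetic force is always ⟂ v and does no work; only the electric force changes KE.
ΔKE = F_E · d = |q|E d = (1.6×10⁻¹⁹)(2.45×10⁴)(0.103) ≈ 4.04×10⁻¹⁶ J.

ΔKE ≈ 4.04×10⁻¹⁶ J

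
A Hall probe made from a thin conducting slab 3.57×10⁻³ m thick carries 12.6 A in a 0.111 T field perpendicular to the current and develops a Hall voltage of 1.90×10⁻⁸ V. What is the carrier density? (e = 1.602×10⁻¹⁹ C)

From V_H = IB/(n e t), n = IB/(V_H e t).
n = (12.6)(0.111)/((1.90×10⁻⁸)(1.602×10⁻¹⁹)(3.57×10⁻³)) ≈ 1.29×10²⁹ m⁻³.

n ≈ 1.29×10²⁹ m⁻³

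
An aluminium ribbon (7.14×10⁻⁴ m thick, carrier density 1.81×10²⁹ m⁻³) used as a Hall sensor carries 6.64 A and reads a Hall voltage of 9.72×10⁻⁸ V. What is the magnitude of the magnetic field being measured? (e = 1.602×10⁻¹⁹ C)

B ≈ 0.303 T

From V_H = IB/(n e t), B = V_H n e t / I.
B = (9.72×10⁻⁸)(1.81×10²⁹)(1.602×10⁻¹⁹)(7.14×10⁻⁴)/6.64 ≈ 0.303 T.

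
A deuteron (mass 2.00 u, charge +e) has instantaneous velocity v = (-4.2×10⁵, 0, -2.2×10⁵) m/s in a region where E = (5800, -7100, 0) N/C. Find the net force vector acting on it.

F ≈ (9.29×10⁻¹⁶, -1.14×10⁻¹⁵, 0) N

Only an electric field acts, so F = qE = (1.602×10⁻¹⁹ C)·(5800, -7100, 0) = (9.29×10⁻¹⁶, -1.14×10⁻¹⁵, 0) N.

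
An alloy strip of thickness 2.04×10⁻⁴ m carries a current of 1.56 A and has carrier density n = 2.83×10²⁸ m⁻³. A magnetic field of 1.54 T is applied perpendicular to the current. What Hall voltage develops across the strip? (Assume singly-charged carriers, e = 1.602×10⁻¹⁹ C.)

V_H = IB/(n e t).
V_H = (1.56)(1.54)/((2.83×10²⁸)(1.602×10⁻¹⁹)(2.04×10⁻⁴)) ≈ 2.60×10⁻⁶ V.

V_H ≈ 2.60×10⁻⁶ V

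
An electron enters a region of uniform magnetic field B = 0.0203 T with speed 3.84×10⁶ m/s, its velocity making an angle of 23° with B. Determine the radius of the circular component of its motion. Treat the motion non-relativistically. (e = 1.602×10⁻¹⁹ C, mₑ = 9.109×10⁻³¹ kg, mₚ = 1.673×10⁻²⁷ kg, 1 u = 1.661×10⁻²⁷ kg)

v⊥ = v sinθ = 3.84×10⁶·sin23° ≈ 1.500×10⁶ m/s.
r = m v⊥/(|q|B) = (9.109×10⁻³¹)(1.500×10⁶)/((1.602×10⁻¹⁹)(0.0203)) ≈ 4.20×10⁻⁴ m.

r ≈ 4.20×10⁻⁴ m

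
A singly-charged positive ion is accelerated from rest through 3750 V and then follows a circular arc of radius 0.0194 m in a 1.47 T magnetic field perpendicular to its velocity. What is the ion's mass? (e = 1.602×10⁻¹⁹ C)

m ≈ 1.74×10⁻²⁶ kg

Combine |q|V = ½mv² and r = mv/(|q|B): eliminate v to get m = qB²r²/(2V).
m = (1.602×10⁻¹⁹)(1.47)²(0.0194)²/(2·3750) ≈ 1.74×10⁻²⁶ kg.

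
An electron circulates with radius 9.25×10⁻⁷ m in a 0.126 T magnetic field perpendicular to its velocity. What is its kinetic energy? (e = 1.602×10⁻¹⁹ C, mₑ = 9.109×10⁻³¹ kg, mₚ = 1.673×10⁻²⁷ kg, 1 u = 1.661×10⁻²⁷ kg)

v = |q|Br/m, then KE = ½mv² = (qBr)²/(2m).
v = (1.602×10⁻¹⁹)(0.126)(9.25×10⁻⁷)/9.109×10⁻³¹ ≈ 2.050×10⁴ m/s.
KE = ½(9.109×10⁻³¹)(2.050×10⁴)² ≈ 1.91×10⁻²² J.

KE ≈ 1.91×10⁻²² J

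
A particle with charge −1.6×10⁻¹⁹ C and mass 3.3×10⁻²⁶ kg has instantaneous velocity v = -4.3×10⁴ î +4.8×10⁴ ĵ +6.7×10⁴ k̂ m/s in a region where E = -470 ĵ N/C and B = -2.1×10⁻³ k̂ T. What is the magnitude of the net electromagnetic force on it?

|F| ≈ 9.11×10⁻¹⁷ N

v×B = (-101, -90.3, 0) N/C.
E + v×B = (-101, -560, 0) N/C.
F = q(E + v×B) = (−1.6×10⁻¹⁹ C)·(-101, -560, 0) = (1.61×10⁻¹⁷, 8.96×10⁻¹⁷, 0) N.
|F| = 9.11×10⁻¹⁷ N.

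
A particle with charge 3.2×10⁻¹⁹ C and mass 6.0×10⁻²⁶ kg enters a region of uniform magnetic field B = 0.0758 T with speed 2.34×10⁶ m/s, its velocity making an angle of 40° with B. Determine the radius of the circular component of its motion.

r ≈ 3.72 m

v⊥ = v sinθ = 2.34×10⁶·sin40° ≈ 1.504×10⁶ m/s.
r = m v⊥/(|q|B) = (6.0×10⁻²⁶)(1.504×10⁶)/((3.2×10⁻¹⁹)(0.0758)) ≈ 3.72 m.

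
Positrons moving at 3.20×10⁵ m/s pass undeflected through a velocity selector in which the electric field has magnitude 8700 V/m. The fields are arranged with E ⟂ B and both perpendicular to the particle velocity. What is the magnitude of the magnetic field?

B = 0.0272 T

Balance of forces in the selector: qE = qvB ⇒ B = E/v.
B = 8700/3.20×10⁵ = 0.0272 T.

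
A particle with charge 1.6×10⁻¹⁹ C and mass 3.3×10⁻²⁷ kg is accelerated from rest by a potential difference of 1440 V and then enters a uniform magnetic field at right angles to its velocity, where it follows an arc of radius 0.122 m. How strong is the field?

B ≈ 0.0632 T

v = √(2|q|V/m) = √(2·1.6×10⁻¹⁹·1440/3.3×10⁻²⁷) ≈ 3.737×10⁵ m/s.
B = mv/(|q|r) = (3.3×10⁻²⁷)(3.737×10⁵)/((1.6×10⁻¹⁹)(0.122)) ≈ 0.0632 T.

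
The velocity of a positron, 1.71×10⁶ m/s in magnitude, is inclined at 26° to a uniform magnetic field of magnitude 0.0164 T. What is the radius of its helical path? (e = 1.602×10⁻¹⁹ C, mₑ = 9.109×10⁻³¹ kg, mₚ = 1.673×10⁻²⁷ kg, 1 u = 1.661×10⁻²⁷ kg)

v⊥ = v sinθ = 1.71×10⁶·sin26° ≈ 7.496×10⁵ m/s.
r = m v⊥/(|q|B) = (9.109×10⁻³¹)(7.496×10⁵)/((1.602×10⁻¹⁹)(0.0164)) ≈ 2.60×10⁻⁴ m.

r ≈ 2.60×10⁻⁴ m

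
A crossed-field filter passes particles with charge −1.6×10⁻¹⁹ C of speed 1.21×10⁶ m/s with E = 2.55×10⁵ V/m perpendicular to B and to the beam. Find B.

Balance of forces in the selector: qE = qvB ⇒ B = E/v.
B = 2.55×10⁵/1.21×10⁶ = 0.211 T.

B = 0.211 T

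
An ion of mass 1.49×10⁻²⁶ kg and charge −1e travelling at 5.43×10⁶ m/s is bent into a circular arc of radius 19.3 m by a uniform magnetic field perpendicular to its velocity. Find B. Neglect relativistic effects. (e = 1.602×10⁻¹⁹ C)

From |q|vB = mv²/r, B = mv/(|q|r).
B = (1.49×10⁻²⁶)(5.43×10⁶)/((1.602×10⁻¹⁹)(19.3)) ≈ 0.0262 T.

B ≈ 0.0262 T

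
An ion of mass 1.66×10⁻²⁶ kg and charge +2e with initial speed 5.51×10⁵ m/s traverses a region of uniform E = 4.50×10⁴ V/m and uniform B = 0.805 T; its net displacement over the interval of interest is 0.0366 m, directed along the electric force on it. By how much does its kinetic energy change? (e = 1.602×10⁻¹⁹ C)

The magnetic force is always ⟂ v and does no work; only the electric force changes KE.
ΔKE = F_E · d = |q|E d = (3.204×10⁻¹⁹)(4.50×10⁴)(0.0366) ≈ 5.28×10⁻¹⁶ J.

ΔKE ≈ 5.28×10⁻¹⁶ J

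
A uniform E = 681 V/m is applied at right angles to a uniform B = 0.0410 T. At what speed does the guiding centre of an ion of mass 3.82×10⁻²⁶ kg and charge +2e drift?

The E×B drift speed is v_d = E/B.
v_d = 681/0.0410 = 1.66×10⁴ m/s.

v_d ≈ 1.66×10⁴ m/s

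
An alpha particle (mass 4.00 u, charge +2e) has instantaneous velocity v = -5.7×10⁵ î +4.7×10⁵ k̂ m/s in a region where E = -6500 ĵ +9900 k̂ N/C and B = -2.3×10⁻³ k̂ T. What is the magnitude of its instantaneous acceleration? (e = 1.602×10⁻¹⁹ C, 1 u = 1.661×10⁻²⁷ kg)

|a| ≈ 6.08×10¹¹ m/s²

v×B = (0, -1310, 0) N/C.
E + v×B = (0, -7810, 9900) N/C.
F = q(E + v×B) = (3.204×10⁻¹⁹ C)·(0, -7810, 9900) = (0, -2.50×10⁻¹⁵, 3.17×10⁻¹⁵) N.
|a| = |F|/m = 4.040×10⁻¹⁵/6.644×10⁻²⁷ ≈ 6.08×10¹¹ m/s².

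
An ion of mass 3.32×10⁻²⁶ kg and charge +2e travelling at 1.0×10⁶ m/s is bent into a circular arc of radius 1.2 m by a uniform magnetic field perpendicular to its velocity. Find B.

B ≈ 0.086 T

From |q|vB = mv²/r, B = mv/(|q|r).
B = (3.32×10⁻²⁶)(1.0×10⁶)/((3.204×10⁻¹⁹)(1.2)) ≈ 0.086 T.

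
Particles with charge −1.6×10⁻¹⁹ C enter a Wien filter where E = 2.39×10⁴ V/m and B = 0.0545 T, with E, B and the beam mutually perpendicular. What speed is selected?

Zero net Lorentz force requires |qE| = |q v×B|, i.e. E = vB.
v = E/B = 2.39×10⁴/0.0545 = 4.39×10⁵ m/s.

v = 4.39×10⁵ m/s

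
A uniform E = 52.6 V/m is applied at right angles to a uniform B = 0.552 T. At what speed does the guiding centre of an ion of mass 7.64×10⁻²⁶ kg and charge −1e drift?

In crossed fields the guiding centre drifts at v_d = |E×B|/B² = E/B, independent of charge and mass.
v_d = 52.6/0.552 = 95.3 m/s.

v_d ≈ 95.3 m/s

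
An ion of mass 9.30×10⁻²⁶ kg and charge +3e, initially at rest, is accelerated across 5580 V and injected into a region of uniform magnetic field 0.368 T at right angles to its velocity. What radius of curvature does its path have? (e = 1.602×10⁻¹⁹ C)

Acceleration: |q|V = ½mv² ⇒ v = √(2|q|V/m) = √(2·4.806×10⁻¹⁹·5580/9.30×10⁻²⁶) ≈ 2.401×10⁵ m/s.
In the field: r = mv/(|q|B) = (9.30×10⁻²⁶)(2.401×10⁵)/((4.806×10⁻¹⁹)(0.368)) ≈ 0.126 m.

r ≈ 0.126 m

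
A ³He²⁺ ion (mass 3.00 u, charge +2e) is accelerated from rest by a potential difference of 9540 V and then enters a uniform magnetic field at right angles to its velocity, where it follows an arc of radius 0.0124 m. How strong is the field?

B ≈ 1.39 T

v = √(2|q|V/m) = √(2·3.204×10⁻¹⁹·9540/4.983×10⁻²⁷) ≈ 1.108×10⁶ m/s.
B = mv/(|q|r) = (4.983×10⁻²⁷)(1.108×10⁶)/((3.204×10⁻¹⁹)(0.0124)) ≈ 1.39 T.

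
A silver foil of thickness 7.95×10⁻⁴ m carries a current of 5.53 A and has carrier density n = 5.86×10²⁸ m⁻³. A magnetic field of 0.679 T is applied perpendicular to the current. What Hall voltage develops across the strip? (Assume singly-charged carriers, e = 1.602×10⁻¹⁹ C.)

V_H ≈ 5.03×10⁻⁷ V

V_H = IB/(n e t).
V_H = (5.53)(0.679)/((5.86×10²⁸)(1.602×10⁻¹⁹)(7.95×10⁻⁴)) ≈ 5.03×10⁻⁷ V.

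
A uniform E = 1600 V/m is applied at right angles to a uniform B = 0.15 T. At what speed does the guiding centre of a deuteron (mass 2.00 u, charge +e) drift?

In crossed fields the guiding centre drifts at v_d = |E×B|/B² = E/B, independent of charge and mass.
v_d = 1600/0.15 = 1.1×10⁴ m/s.

v_d ≈ 1.1×10⁴ m/s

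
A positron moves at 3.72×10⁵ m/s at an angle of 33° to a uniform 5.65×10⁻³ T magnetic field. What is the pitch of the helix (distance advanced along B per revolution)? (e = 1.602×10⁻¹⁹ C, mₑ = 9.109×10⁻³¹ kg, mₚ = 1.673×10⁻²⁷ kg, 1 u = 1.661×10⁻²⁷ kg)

p ≈ 1.97×10⁻³ m

v∥ = v cosθ = 3.72×10⁵·cos33° ≈ 3.120×10⁵ m/s.
T = 2πm/(|q|B) = 2π(9.109×10⁻³¹)/((1.602×10⁻¹⁹)(5.65×10⁻³)) ≈ 6.323×10⁻⁹ s.
pitch = v∥ T = (3.120×10⁵)(6.323×10⁻⁹) ≈ 1.97×10⁻³ m.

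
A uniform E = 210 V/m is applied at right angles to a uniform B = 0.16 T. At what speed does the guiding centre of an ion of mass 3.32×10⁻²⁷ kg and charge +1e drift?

v_d ≈ 1300 m/s

In crossed fields the guiding centre drifts at v_d = |E×B|/B² = E/B, independent of charge and mass.
v_d = 210/0.16 = 1300 m/s.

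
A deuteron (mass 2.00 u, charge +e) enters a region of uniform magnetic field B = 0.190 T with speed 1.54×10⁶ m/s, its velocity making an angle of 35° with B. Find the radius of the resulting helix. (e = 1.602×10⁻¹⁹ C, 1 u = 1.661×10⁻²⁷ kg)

v⊥ = v sinθ = 1.54×10⁶·sin35° ≈ 8.833×10⁵ m/s.
r = m v⊥/(|q|B) = (3.322×10⁻²⁷)(8.833×10⁵)/((1.602×10⁻¹⁹)(0.190)) ≈ 0.0964 m.

r ≈ 0.0964 m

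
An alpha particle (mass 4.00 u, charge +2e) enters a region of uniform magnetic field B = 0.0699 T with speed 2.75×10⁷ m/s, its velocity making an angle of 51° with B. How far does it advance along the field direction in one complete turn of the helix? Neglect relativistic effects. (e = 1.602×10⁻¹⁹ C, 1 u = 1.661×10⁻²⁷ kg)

p ≈ 32.3 m

v∥ = v cosθ = 2.75×10⁷·cos51° ≈ 1.731×10⁷ m/s.
T = 2πm/(|q|B) = 2π(6.644×10⁻²⁷)/((3.204×10⁻¹⁹)(0.0699)) ≈ 1.864×10⁻⁶ s.
pitch = v∥ T = (1.731×10⁷)(1.864×10⁻⁶) ≈ 32.3 m.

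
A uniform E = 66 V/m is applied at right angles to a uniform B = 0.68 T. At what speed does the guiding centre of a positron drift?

v_d ≈ 97 m/s

The E×B drift speed is v_d = E/B.
v_d = 66/0.68 = 97 m/s.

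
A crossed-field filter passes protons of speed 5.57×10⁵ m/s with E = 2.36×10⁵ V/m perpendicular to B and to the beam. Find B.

Balance of forces in the selector: qE = qvB ⇒ B = E/v.
B = 2.36×10⁵/5.57×10⁵ = 0.424 T.

B = 0.424 T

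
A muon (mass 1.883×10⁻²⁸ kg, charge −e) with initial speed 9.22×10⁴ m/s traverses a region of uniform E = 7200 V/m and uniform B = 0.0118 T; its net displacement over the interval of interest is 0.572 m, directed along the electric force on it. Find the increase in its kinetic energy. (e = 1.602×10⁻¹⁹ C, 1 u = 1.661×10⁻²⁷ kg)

ΔKE ≈ 6.60×10⁻¹⁶ J

The magnetic force is always ⟂ v and does no work; only the electric force changes KE.
ΔKE = F_E · d = |q|E d = (1.602×10⁻¹⁹)(7200)(0.572) ≈ 6.60×10⁻¹⁶ J.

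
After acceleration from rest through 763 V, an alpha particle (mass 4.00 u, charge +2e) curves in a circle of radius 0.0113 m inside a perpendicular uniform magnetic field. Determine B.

v = √(2|q|V/m) = √(2·3.204×10⁻¹⁹·763/6.644×10⁻²⁷) ≈ 2.713×10⁵ m/s.
B = mv/(|q|r) = (6.644×10⁻²⁷)(2.713×10⁵)/((3.204×10⁻¹⁹)(0.0113)) ≈ 0.498 T.

B ≈ 0.498 T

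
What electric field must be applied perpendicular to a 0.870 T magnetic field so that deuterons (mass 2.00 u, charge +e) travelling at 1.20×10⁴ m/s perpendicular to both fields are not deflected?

For straight-line motion qE = qvB, so E = vB.
E = 1.20×10⁴ × 0.870 = 1.04×10⁴ V/m.

E = 1.04×10⁴ V/m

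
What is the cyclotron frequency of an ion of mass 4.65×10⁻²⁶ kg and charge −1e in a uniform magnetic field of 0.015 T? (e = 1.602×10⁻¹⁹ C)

f ≈ 8200 Hz

f = |q|B/(2πm).
f = (1.602×10⁻¹⁹)(0.015)/(2π·4.65×10⁻²⁶) ≈ 8200 Hz.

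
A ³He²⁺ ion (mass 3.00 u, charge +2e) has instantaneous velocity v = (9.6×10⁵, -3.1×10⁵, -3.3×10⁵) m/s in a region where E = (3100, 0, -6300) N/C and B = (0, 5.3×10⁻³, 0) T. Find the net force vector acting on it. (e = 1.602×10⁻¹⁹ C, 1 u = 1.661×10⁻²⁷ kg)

v×B = (1750, 0, 5090) N/C.
E + v×B = (4850, 0, -1210) N/C.
F = q(E + v×B) = (3.204×10⁻¹⁹ C)·(4850, 0, -1210) = (1.55×10⁻¹⁵, 0, -3.88×10⁻¹⁶) N.

F ≈ (1.55×10⁻¹⁵, 0, -3.88×10⁻¹⁶) N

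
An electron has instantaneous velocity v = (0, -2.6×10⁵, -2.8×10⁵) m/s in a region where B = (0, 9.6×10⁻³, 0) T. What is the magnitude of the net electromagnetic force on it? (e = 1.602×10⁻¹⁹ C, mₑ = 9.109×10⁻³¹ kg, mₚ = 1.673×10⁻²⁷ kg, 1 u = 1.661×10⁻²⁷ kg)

|F| ≈ 4.31×10⁻¹⁶ N

v×B = (2690, 0, 0) N/C.
F = q v×B = (−1.602×10⁻¹⁹ C)·(2690, 0, 0) = (-4.31×10⁻¹⁶, 0, 0) N.
|F| = 4.31×10⁻¹⁶ N.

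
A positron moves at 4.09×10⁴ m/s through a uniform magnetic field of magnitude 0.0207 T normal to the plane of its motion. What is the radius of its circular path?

The magnetic force provides the centripetal force: |q|vB = mv²/r.
r = mv/(|q|B) = (9.109×10⁻³¹)(4.09×10⁴)/((1.602×10⁻¹⁹)(0.0207)) ≈ 1.12×10⁻⁵ m.

r ≈ 1.12×10⁻⁵ m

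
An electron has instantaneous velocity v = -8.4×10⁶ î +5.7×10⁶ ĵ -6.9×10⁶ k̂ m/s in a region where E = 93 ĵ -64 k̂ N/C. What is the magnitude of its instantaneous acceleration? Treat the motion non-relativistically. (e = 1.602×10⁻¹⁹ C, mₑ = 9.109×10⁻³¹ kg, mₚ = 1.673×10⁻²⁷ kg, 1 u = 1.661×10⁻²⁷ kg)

Only an electric field acts, so F = qE = (−1.602×10⁻¹⁹ C)·(0, 93.0, -64.0) = (0, -1.49×10⁻¹⁷, 1.03×10⁻¹⁷) N.
|a| = |F|/m = 1.809×10⁻¹⁷/9.109×10⁻³¹ ≈ 1.99×10¹³ m/s².

|a| ≈ 1.99×10¹³ m/s²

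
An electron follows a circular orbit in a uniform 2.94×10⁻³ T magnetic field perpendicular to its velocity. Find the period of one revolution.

The cyclotron period depends only on m, q, B: T = 2πm/(|q|B).
T = 2π(9.109×10⁻³¹)/((1.602×10⁻¹⁹)(2.94×10⁻³)) ≈ 1.22×10⁻⁸ s.

T ≈ 1.22×10⁻⁸ s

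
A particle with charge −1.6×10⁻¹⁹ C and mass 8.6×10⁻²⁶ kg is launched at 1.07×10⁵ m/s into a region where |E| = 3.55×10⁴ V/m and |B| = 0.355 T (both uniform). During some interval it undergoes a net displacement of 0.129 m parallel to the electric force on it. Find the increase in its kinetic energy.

ΔKE ≈ 7.33×10⁻¹⁶ J

The magnetic force is always ⟂ v and does no work; only the electric force changes KE.
ΔKE = F_E · d = |q|E d = (1.6×10⁻¹⁹)(3.55×10⁴)(0.129) ≈ 7.33×10⁻¹⁶ J.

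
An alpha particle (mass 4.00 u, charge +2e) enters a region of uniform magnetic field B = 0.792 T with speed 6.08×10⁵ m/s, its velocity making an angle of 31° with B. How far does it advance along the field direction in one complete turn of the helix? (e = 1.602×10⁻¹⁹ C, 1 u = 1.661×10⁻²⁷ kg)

v∥ = v cosθ = 6.08×10⁵·cos31° ≈ 5.212×10⁵ m/s.
T = 2πm/(|q|B) = 2π(6.644×10⁻²⁷)/((3.204×10⁻¹⁹)(0.792)) ≈ 1.645×10⁻⁷ s.
pitch = v∥ T = (5.212×10⁵)(1.645×10⁻⁷) ≈ 0.0857 m.

p ≈ 0.0857 m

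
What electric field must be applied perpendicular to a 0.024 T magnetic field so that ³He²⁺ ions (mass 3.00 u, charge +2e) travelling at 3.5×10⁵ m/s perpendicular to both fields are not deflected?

E = 8400 V/m

For straight-line motion qE = qvB, so E = vB.
E = 3.5×10⁵ × 0.024 = 8400 V/m.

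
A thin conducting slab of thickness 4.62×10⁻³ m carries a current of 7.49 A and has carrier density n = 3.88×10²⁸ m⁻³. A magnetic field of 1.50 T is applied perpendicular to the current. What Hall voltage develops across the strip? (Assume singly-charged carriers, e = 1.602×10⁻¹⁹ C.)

V_H = IB/(n e t).
V_H = (7.49)(1.50)/((3.88×10²⁸)(1.602×10⁻¹⁹)(4.62×10⁻³)) ≈ 3.91×10⁻⁷ V.

V_H ≈ 3.91×10⁻⁷ V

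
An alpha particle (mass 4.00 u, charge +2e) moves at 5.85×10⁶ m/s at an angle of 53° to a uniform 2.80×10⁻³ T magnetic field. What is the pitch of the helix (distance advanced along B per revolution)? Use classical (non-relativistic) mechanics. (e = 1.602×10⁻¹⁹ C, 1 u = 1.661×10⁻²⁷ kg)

v∥ = v cosθ = 5.85×10⁶·cos53° ≈ 3.521×10⁶ m/s.
T = 2πm/(|q|B) = 2π(6.644×10⁻²⁷)/((3.204×10⁻¹⁹)(2.80×10⁻³)) ≈ 4.653×10⁻⁵ s.
pitch = v∥ T = (3.521×10⁶)(4.653×10⁻⁵) ≈ 164 m.

p ≈ 164 m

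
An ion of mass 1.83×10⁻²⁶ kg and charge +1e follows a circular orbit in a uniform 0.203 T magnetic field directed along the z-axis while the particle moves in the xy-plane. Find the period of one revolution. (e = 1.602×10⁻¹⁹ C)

The cyclotron period depends only on m, q, B: T = 2πm/(|q|B).
T = 2π(1.83×10⁻²⁶)/((1.602×10⁻¹⁹)(0.203)) ≈ 3.54×10⁻⁶ s.

T ≈ 3.54×10⁻⁶ s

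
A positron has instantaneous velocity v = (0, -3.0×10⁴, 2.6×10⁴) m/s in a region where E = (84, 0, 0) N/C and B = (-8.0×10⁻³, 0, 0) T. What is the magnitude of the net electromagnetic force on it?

v×B = (0, -208, -240) N/C.
E + v×B = (84.0, -208, -240) N/C.
F = q(E + v×B) = (1.602×10⁻¹⁹ C)·(84.0, -208, -240) = (1.35×10⁻¹⁷, -3.33×10⁻¹⁷, -3.84×10⁻¹⁷) N.
|F| = 5.26×10⁻¹⁷ N.

|F| ≈ 5.26×10⁻¹⁷ N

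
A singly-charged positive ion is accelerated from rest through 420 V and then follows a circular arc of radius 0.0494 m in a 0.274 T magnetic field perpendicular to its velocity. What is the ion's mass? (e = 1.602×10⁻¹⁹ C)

Combine |q|V = ½mv² and r = mv/(|q|B): eliminate v to get m = qB²r²/(2V).
m = (1.602×10⁻¹⁹)(0.274)²(0.0494)²/(2·420) ≈ 3.49×10⁻²⁶ kg.

m ≈ 3.49×10⁻²⁶ kg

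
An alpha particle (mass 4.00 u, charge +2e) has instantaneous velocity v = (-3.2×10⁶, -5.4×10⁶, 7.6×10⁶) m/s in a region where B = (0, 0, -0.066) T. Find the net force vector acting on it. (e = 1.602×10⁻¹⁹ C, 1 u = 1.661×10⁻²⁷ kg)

v×B = (3.56×10⁵, -2.11×10⁵, 0) N/C.
F = q v×B = (3.204×10⁻¹⁹ C)·(3.56×10⁵, -2.11×10⁵, 0) = (1.14×10⁻¹³, -6.77×10⁻¹⁴, 0) N.

F ≈ (1.14×10⁻¹³, -6.77×10⁻¹⁴, 0) N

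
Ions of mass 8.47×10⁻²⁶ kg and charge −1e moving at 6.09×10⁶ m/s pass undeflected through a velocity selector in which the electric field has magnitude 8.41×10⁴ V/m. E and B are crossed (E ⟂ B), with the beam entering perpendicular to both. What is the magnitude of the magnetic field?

Balance of forces in the selector: qE = qvB ⇒ B = E/v.
B = 8.41×10⁴/6.09×10⁶ = 0.0138 T.

B = 0.0138 T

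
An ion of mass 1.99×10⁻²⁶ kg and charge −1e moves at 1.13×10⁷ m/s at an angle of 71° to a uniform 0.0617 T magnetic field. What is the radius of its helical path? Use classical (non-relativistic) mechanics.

r ≈ 21.5 m

v⊥ = v sinθ = 1.13×10⁷·sin71° ≈ 1.068×10⁷ m/s.
r = m v⊥/(|q|B) = (1.99×10⁻²⁶)(1.068×10⁷)/((1.602×10⁻¹⁹)(0.0617)) ≈ 21.5 m.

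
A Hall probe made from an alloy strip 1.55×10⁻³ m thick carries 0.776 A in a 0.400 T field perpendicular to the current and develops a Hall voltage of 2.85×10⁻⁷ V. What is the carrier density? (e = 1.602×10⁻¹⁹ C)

From V_H = IB/(n e t), n = IB/(V_H e t).
n = (0.776)(0.400)/((2.85×10⁻⁷)(1.602×10⁻¹⁹)(1.55×10⁻³)) ≈ 4.39×10²⁷ m⁻³.

n ≈ 4.39×10²⁷ m⁻³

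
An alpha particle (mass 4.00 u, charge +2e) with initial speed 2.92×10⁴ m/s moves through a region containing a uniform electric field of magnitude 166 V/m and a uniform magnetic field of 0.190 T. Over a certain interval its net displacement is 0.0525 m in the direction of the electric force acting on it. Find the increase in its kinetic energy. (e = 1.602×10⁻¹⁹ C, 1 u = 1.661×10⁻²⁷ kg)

The magnetic force is always ⟂ v and does no work; only the electric force changes KE.
ΔKE = F_E · d = |q|E d = (3.204×10⁻¹⁹)(166)(0.0525) ≈ 2.79×10⁻¹⁸ J.

ΔKE ≈ 2.79×10⁻¹⁸ J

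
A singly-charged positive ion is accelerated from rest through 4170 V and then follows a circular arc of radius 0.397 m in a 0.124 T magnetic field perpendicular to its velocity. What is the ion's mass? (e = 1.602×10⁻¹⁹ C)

Combine |q|V = ½mv² and r = mv/(|q|B): eliminate v to get m = qB²r²/(2V).
m = (1.602×10⁻¹⁹)(0.124)²(0.397)²/(2·4170) ≈ 4.66×10⁻²⁶ kg.

m ≈ 4.66×10⁻²⁶ kg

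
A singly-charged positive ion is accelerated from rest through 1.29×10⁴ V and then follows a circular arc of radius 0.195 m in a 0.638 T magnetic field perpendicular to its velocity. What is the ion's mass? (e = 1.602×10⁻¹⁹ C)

m ≈ 9.61×10⁻²⁶ kg

Combine |q|V = ½mv² and r = mv/(|q|B): eliminate v to get m = qB²r²/(2V).
m = (1.602×10⁻¹⁹)(0.638)²(0.195)²/(2·1.29×10⁴) ≈ 9.61×10⁻²⁶ kg.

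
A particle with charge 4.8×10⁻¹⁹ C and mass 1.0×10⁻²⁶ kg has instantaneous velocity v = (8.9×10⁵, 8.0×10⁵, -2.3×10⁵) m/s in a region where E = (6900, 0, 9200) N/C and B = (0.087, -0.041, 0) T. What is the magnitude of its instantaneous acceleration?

|a| ≈ 4.75×10¹² m/s²

v×B = (-9430, -2.00×10⁴, -1.06×10⁵) N/C.
E + v×B = (-2530, -2.00×10⁴, -9.69×10⁴) N/C.
F = q(E + v×B) = (4.8×10⁻¹⁹ C)·(-2530, -2.00×10⁴, -9.69×10⁴) = (-1.21×10⁻¹⁵, -9.60×10⁻¹⁵, -4.65×10⁻¹⁴) N.
|a| = |F|/m = 4.750×10⁻¹⁴/1.0×10⁻²⁶ ≈ 4.75×10¹² m/s².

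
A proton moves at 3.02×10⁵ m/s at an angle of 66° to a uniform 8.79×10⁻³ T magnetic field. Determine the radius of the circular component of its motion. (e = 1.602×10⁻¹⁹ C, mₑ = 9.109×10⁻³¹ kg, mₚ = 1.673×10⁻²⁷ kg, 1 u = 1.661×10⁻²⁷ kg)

v⊥ = v sinθ = 3.02×10⁵·sin66° ≈ 2.759×10⁵ m/s.
r = m v⊥/(|q|B) = (1.673×10⁻²⁷)(2.759×10⁵)/((1.602×10⁻¹⁹)(8.79×10⁻³)) ≈ 0.328 m.

r ≈ 0.328 m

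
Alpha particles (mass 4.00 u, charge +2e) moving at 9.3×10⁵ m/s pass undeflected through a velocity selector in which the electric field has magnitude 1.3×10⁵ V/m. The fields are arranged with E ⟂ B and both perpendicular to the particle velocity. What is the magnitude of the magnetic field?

B = 0.14 T

Balance of forces in the selector: qE = qvB ⇒ B = E/v.
B = 1.3×10⁵/9.3×10⁵ = 0.14 T.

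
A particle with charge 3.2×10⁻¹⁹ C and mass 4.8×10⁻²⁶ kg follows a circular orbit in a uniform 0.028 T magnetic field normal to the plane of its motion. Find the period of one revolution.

The cyclotron period depends only on m, q, B: T = 2πm/(|q|B).
T = 2π(4.8×10⁻²⁶)/((3.2×10⁻¹⁹)(0.028)) ≈ 3.4×10⁻⁵ s.

T ≈ 3.4×10⁻⁵ s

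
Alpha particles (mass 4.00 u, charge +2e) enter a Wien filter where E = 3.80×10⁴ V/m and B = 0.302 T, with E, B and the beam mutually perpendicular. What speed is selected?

Zero net Lorentz force requires |qE| = |q v×B|, i.e. E = vB.
v = E/B = 3.80×10⁴/0.302 = 1.26×10⁵ m/s.

v = 1.26×10⁵ m/s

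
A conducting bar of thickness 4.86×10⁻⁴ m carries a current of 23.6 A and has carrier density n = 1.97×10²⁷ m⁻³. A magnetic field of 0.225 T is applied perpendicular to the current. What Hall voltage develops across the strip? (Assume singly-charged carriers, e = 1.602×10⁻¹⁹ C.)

V_H = IB/(n e t).
V_H = (23.6)(0.225)/((1.97×10²⁷)(1.602×10⁻¹⁹)(4.86×10⁻⁴)) ≈ 3.46×10⁻⁵ V.

V_H ≈ 3.46×10⁻⁵ V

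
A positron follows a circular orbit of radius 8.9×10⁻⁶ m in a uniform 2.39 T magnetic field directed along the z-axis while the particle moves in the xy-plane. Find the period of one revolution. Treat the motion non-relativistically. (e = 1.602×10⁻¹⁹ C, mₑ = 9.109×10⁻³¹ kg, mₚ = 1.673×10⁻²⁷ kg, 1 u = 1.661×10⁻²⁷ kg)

T ≈ 1.49×10⁻¹¹ s

The cyclotron period depends only on m, q, B: T = 2πm/(|q|B).
T = 2π(9.109×10⁻³¹)/((1.602×10⁻¹⁹)(2.39)) ≈ 1.49×10⁻¹¹ s.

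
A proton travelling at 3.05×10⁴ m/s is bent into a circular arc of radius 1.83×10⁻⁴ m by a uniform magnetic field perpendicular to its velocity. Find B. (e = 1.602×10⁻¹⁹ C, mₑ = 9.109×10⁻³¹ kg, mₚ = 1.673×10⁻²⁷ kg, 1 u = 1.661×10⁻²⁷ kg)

B ≈ 1.74 T

From |q|vB = mv²/r, B = mv/(|q|r).
B = (1.673×10⁻²⁷)(3.05×10⁴)/((1.602×10⁻¹⁹)(1.83×10⁻⁴)) ≈ 1.74 T.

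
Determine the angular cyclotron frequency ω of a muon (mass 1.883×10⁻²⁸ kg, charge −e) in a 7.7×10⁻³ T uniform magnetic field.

ω = |q|B/m.
ω = (1.602×10⁻¹⁹)(7.7×10⁻³)/1.883×10⁻²⁸ ≈ 6.6×10⁶ rad/s.

ω ≈ 6.6×10⁶ rad/s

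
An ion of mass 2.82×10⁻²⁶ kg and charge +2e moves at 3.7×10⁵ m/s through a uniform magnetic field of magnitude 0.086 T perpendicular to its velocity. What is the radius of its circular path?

The magnetic force provides the centripetal force: |q|vB = mv²/r.
r = mv/(|q|B) = (2.82×10⁻²⁶)(3.7×10⁵)/((3.204×10⁻¹⁹)(0.086)) ≈ 0.38 m.

r ≈ 0.38 m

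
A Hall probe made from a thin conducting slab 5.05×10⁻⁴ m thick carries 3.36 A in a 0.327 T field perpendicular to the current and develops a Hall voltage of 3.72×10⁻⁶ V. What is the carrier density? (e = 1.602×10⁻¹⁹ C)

From V_H = IB/(n e t), n = IB/(V_H e t).
n = (3.36)(0.327)/((3.72×10⁻⁶)(1.602×10⁻¹⁹)(5.05×10⁻⁴)) ≈ 3.65×10²⁷ m⁻³.

n ≈ 3.65×10²⁷ m⁻³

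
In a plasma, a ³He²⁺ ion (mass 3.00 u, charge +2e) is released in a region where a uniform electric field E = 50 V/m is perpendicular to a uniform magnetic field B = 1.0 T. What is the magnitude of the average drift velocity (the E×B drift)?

v_d ≈ 50 m/s

The steady drift has the magnetic force balancing the electric force, so v_d = E/B.
v_d = 50/1.0 = 50 m/s.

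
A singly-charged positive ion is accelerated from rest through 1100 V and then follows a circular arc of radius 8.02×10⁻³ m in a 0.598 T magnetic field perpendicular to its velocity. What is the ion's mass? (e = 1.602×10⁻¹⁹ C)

Combine |q|V = ½mv² and r = mv/(|q|B): eliminate v to get m = qB²r²/(2V).
m = (1.602×10⁻¹⁹)(0.598)²(8.02×10⁻³)²/(2·1100) ≈ 1.67×10⁻²⁷ kg.

m ≈ 1.67×10⁻²⁷ kg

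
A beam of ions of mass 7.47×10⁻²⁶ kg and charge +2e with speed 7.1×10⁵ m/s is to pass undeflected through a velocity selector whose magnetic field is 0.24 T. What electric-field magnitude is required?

For straight-line motion qE = qvB, so E = vB.
E = 7.1×10⁵ × 0.24 = 1.7×10⁵ V/m.

E = 1.7×10⁵ V/m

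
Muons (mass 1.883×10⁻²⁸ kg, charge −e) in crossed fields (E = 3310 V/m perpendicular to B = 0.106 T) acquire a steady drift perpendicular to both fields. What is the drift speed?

The steady drift has the magnetic force balancing the electric force, so v_d = E/B.
v_d = 3310/0.106 = 3.12×10⁴ m/s.

v_d ≈ 3.12×10⁴ m/s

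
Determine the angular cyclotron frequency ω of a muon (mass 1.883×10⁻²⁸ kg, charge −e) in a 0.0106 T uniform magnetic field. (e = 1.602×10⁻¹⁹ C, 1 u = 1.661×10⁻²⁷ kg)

ω = |q|B/m.
ω = (1.602×10⁻¹⁹)(0.0106)/1.883×10⁻²⁸ ≈ 9.02×10⁶ rad/s.

ω ≈ 9.02×10⁶ rad/s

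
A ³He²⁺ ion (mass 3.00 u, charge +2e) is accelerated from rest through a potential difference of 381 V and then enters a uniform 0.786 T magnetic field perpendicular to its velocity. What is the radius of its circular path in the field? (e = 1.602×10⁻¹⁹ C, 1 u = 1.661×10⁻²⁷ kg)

r ≈ 4.38×10⁻³ m

Acceleration: |q|V = ½mv² ⇒ v = √(2|q|V/m) = √(2·3.204×10⁻¹⁹·381/4.983×10⁻²⁷) ≈ 2.213×10⁵ m/s.
In the field: r = mv/(|q|B) = (4.983×10⁻²⁷)(2.213×10⁵)/((3.204×10⁻¹⁹)(0.786)) ≈ 4.38×10⁻³ m.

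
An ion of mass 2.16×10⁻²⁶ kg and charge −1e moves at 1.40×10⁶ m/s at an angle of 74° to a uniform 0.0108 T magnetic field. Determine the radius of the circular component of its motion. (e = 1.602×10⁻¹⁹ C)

v⊥ = v sinθ = 1.40×10⁶·sin74° ≈ 1.346×10⁶ m/s.
r = m v⊥/(|q|B) = (2.16×10⁻²⁶)(1.346×10⁶)/((1.602×10⁻¹⁹)(0.0108)) ≈ 16.8 m.

r ≈ 16.8 m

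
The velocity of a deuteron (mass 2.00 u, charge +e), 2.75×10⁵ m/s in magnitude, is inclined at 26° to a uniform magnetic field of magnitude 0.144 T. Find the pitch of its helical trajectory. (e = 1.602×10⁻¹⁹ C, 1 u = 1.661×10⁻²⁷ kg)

p ≈ 0.224 m

v∥ = v cosθ = 2.75×10⁵·cos26° ≈ 2.472×10⁵ m/s.
T = 2πm/(|q|B) = 2π(3.322×10⁻²⁷)/((1.602×10⁻¹⁹)(0.144)) ≈ 9.048×10⁻⁷ s.
pitch = v∥ T = (2.472×10⁵)(9.048×10⁻⁷) ≈ 0.224 m.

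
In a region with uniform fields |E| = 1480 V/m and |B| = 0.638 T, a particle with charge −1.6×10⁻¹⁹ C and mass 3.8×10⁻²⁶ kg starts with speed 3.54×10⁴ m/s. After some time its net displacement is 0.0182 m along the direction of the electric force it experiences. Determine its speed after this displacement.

v_f ≈ 3.85×10⁴ m/s

B does no work; ΔKE = |q|E d.
½mv_f² = ½mv₀² + |q|Ed = ½(3.8×10⁻²⁶)(3.54×10⁴)² + (1.6×10⁻¹⁹)(1480)(0.0182) ≈ 2.381×10⁻¹⁷ J + 4.310×10⁻¹⁸ J ≈ 2.812×10⁻¹⁷ J.
v_f = √(2·2.812×10⁻¹⁷/3.8×10⁻²⁶) ≈ 3.85×10⁴ m/s.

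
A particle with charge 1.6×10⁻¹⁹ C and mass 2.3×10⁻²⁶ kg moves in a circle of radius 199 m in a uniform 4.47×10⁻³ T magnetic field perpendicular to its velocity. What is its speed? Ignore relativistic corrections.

v ≈ 6.19×10⁶ m/s

From |q|vB = mv²/r, v = |q|Br/m.
v = (1.6×10⁻¹⁹)(4.47×10⁻³)(199)/2.3×10⁻²⁶ ≈ 6.19×10⁶ m/s.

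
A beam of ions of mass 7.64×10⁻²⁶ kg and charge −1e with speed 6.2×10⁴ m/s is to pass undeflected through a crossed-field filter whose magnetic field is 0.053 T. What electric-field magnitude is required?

E = 3300 V/m

For straight-line motion qE = qvB, so E = vB.
E = 6.2×10⁴ × 0.053 = 3300 V/m.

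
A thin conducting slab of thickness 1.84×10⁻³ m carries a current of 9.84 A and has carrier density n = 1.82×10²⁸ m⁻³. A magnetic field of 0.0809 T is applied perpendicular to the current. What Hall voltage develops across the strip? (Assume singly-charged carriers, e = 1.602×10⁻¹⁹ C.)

V_H ≈ 1.48×10⁻⁷ V

V_H = IB/(n e t).
V_H = (9.84)(0.0809)/((1.82×10²⁸)(1.602×10⁻¹⁹)(1.84×10⁻³)) ≈ 1.48×10⁻⁷ V.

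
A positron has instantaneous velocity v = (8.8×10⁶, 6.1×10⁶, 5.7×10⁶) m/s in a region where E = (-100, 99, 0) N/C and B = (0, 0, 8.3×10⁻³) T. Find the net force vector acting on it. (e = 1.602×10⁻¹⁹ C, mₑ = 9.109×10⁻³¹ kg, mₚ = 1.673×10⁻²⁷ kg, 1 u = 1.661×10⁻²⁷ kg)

F ≈ (8.09×10⁻¹⁵, -1.17×10⁻¹⁴, 0) N

v×B = (5.06×10⁴, -7.30×10⁴, 0) N/C.
E + v×B = (5.05×10⁴, -7.29×10⁴, 0) N/C.
F = q(E + v×B) = (1.602×10⁻¹⁹ C)·(5.05×10⁴, -7.29×10⁴, 0) = (8.09×10⁻¹⁵, -1.17×10⁻¹⁴, 0) N.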